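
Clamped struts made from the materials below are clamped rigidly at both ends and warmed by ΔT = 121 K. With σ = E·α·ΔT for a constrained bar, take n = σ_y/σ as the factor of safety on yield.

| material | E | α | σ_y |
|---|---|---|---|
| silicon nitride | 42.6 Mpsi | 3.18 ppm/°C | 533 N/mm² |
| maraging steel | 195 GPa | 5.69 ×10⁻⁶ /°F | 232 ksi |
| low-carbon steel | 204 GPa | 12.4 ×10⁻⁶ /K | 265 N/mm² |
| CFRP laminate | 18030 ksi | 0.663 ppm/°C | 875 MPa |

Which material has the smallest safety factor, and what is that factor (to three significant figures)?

Converting E to GPa, α to ×10⁻⁶/K, σ_y to MPa, then σ and n for each:
  silicon nitride: E = 293.7, α = 3.18, σ_y = 533.0 → σ = 113 MPa, n = 4.72
  maraging steel: E = 195.0, α = 10.2, σ_y = 1600 → σ = 242 MPa, n = 6.62
  low-carbon steel: E = 204.0, α = 12.4, σ_y = 265.0 → σ = 306 MPa, n = 0.866
  CFRP laminate: E = 124.3, α = 0.663, σ_y = 875.0 → σ = 9.97 MPa, n = 87.7
Smallest n: low-carbon steel with n = 0.866.

low-carbon steel, n = 0.866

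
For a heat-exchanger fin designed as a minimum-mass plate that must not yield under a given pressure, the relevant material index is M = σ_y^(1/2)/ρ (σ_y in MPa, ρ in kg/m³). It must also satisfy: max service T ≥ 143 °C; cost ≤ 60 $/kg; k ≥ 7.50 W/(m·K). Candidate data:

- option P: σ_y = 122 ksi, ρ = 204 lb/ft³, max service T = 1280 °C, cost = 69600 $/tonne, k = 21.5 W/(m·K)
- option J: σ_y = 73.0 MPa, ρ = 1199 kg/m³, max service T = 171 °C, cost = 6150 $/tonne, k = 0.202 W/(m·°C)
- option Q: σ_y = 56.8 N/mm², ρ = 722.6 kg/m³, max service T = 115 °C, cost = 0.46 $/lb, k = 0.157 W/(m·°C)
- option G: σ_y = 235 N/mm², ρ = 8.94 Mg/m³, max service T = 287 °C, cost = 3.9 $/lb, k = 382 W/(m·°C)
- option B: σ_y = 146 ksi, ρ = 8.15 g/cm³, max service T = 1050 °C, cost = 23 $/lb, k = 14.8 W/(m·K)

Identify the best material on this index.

option B

Screen on constraints: max service T ≥ 143 °C; cost ≤ 60 $/kg; k ≥ 7.50 W/(m·K). Survivors: option G, option B.
Normalizing units and computing the index:
  option G: σ_y = 235.0 MPa, ρ = 8940 kg/m³
  option B: σ_y = 1007 MPa, ρ = 8150 kg/m³
  option B: M = 3.89×10⁻³
  option G: M = 1.71×10⁻³
The maximum is for option B.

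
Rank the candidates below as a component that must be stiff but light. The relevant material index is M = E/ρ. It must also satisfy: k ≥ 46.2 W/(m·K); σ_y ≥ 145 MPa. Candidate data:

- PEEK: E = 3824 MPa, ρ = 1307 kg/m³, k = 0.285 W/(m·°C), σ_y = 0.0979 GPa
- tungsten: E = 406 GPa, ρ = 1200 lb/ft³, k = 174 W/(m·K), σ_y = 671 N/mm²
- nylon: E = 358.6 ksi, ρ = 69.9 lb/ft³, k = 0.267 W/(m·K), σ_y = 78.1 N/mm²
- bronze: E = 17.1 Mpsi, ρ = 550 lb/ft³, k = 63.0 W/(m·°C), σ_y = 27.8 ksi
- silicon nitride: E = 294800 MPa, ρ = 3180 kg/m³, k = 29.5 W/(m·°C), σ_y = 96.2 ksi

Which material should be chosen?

Screen on constraints: k ≥ 46.2 W/(m·K); σ_y ≥ 145 MPa. Survivors: tungsten, bronze.
After converting to SI:
  tungsten: E = 406.0 GPa, ρ = 19220 kg/m³
  bronze: E = 117.9 GPa, ρ = 8810 kg/m³
  tungsten: M = 21.1 MN·m/kg
  bronze: M = 13.4 MN·m/kg
The maximum is for tungsten.

tungsten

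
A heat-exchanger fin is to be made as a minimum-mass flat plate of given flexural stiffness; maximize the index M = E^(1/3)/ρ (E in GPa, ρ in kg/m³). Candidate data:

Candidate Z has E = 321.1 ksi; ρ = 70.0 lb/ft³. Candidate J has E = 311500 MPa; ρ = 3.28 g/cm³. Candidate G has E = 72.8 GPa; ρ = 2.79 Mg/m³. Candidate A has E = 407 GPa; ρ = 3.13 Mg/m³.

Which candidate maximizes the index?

In SI units:
  candidate Z: E = 2.214 GPa, ρ = 1121 kg/m³
  candidate J: E = 311.5 GPa, ρ = 3280 kg/m³
  candidate G: E = 72.80 GPa, ρ = 2790 kg/m³
  candidate A: E = 407.0 GPa, ρ = 3130 kg/m³
  candidate A: M = 2.37×10⁻³
  candidate J: M = 2.07×10⁻³
  candidate G: M = 1.50×10⁻³
  candidate Z: M = 1.16×10⁻³
Candidate A ranks first.

candidate A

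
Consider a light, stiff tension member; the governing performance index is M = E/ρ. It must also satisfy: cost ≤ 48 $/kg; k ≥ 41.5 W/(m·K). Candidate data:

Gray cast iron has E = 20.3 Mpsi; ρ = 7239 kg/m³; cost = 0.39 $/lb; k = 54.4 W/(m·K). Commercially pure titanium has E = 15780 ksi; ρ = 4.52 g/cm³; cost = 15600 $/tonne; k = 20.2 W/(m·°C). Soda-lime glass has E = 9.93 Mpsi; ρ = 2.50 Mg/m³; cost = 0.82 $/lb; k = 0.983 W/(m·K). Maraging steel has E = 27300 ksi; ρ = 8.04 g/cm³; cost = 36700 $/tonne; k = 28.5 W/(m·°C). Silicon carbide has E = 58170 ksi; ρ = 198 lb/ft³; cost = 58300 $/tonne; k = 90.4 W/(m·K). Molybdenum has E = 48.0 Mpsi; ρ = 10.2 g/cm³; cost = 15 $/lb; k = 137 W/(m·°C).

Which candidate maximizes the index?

Screen on constraints: cost ≤ 48 $/kg; k ≥ 41.5 W/(m·K). Survivors: gray cast iron, molybdenum.
Convert each candidate to consistent units, then evaluate M:
  gray cast iron: E = 140.0 GPa, ρ = 7239 kg/m³
  molybdenum: E = 330.9 GPa, ρ = 10200 kg/m³
  molybdenum: M = 32.4 MN·m/kg
  gray cast iron: M = 19.3 MN·m/kg
Highest index: molybdenum.

molybdenum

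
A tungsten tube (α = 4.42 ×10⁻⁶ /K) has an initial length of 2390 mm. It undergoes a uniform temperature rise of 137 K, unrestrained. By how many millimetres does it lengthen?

1.45 mm

ΔL = α·L₀·ΔT = 4.42×10⁻⁶ × 2390 mm × 137.0 K = 1.45 mm.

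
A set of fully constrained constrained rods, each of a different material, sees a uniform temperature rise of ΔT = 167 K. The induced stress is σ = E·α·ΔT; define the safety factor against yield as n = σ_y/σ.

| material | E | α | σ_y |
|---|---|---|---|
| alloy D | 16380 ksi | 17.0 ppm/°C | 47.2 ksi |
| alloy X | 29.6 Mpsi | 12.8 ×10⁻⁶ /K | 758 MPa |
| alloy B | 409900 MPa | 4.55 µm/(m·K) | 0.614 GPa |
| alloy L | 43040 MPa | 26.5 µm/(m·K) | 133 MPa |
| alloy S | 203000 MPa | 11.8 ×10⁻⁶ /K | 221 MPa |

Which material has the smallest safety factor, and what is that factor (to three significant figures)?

In consistent units (E in GPa, α in ×10⁻⁶/K, σ_y in MPa):
  alloy D: E = 112.9, α = 17.0, σ_y = 325.4 → σ = 321 MPa, n = 1.01
  alloy X: E = 204.1, α = 12.8, σ_y = 758.0 → σ = 436 MPa, n = 1.74
  alloy B: E = 409.9, α = 4.55, σ_y = 614.0 → σ = 311 MPa, n = 1.97
  alloy L: E = 43.04, α = 26.5, σ_y = 133.0 → σ = 190 MPa, n = 0.698
  alloy S: E = 203.0, α = 11.8, σ_y = 221.0 → σ = 400 MPa, n = 0.552
Smallest n: alloy S with n = 0.552.

alloy S, n = 0.552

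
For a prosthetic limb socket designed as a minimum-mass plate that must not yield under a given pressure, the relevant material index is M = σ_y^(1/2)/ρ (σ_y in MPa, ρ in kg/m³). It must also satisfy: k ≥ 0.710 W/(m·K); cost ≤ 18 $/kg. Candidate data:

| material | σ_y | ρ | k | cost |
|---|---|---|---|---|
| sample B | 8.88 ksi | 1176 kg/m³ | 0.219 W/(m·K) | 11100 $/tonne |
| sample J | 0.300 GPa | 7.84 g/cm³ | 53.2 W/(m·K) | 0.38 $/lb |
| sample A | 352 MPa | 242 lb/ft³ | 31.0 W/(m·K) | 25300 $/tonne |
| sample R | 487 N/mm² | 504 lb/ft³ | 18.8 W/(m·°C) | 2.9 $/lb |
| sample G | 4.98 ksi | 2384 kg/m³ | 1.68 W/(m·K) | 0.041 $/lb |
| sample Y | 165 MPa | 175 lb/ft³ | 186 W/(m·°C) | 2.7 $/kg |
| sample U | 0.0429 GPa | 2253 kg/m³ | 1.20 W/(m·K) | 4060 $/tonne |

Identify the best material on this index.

Screen on constraints: k ≥ 0.710 W/(m·K); cost ≤ 18 $/kg. Survivors: sample J, sample R, sample G, sample Y, sample U.
After converting to SI:
  sample J: σ_y = 300.0 MPa, ρ = 7840 kg/m³
  sample R: σ_y = 487.0 MPa, ρ = 8073 kg/m³
  sample G: σ_y = 34.34 MPa, ρ = 2384 kg/m³
  sample Y: σ_y = 165.0 MPa, ρ = 2803 kg/m³
  sample U: σ_y = 42.90 MPa, ρ = 2253 kg/m³
  sample Y: M = 4.58×10⁻³
  sample U: M = 2.91×10⁻³
  sample R: M = 2.73×10⁻³
  sample G: M = 2.46×10⁻³
  sample J: M = 2.21×10⁻³
Highest index: sample Y.

sample Y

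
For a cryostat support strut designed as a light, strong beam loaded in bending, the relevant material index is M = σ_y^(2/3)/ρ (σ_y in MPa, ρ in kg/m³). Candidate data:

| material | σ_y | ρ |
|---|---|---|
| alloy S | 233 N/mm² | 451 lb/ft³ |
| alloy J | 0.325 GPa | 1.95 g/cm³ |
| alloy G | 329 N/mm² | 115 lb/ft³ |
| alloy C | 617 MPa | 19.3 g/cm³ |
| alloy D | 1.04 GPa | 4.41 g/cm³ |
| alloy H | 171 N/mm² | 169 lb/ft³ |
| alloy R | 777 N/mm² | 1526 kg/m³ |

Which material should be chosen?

In SI units:
  alloy S: σ_y = 233.0 MPa, ρ = 7224 kg/m³
  alloy J: σ_y = 325.0 MPa, ρ = 1950 kg/m³
  alloy G: σ_y = 329.0 MPa, ρ = 1842 kg/m³
  alloy C: σ_y = 617.0 MPa, ρ = 19300 kg/m³
  alloy D: σ_y = 1040 MPa, ρ = 4410 kg/m³
  alloy H: σ_y = 171.0 MPa, ρ = 2707 kg/m³
  alloy R: σ_y = 777.0 MPa, ρ = 1526 kg/m³
  alloy R: M = 55.4×10⁻³
  alloy G: M = 25.9×10⁻³
  alloy J: M = 24.2×10⁻³
  alloy D: M = 23.3×10⁻³
  alloy H: M = 11.4×10⁻³
  alloy S: M = 5.24×10⁻³
  alloy C: M = 3.76×10⁻³
Alloy R ranks first.

alloy R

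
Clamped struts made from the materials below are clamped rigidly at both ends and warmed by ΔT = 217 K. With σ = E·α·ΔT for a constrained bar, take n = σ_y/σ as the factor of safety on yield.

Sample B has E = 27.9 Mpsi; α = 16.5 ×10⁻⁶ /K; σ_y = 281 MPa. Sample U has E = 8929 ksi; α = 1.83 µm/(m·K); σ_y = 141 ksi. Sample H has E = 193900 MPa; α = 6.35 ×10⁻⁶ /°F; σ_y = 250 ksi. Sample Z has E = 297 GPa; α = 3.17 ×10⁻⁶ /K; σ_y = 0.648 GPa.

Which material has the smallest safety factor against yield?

Per material, after unit conversion:
  sample B: E = 192.4, α = 16.5, σ_y = 281.0 → σ = 689 MPa, n = 0.408
  sample U: E = 61.56, α = 1.83, σ_y = 972.2 → σ = 24.4 MPa, n = 39.8
  sample H: E = 193.9, α = 11.4, σ_y = 1724 → σ = 481 MPa, n = 3.58
  sample Z: E = 297.0, α = 3.17, σ_y = 648.0 → σ = 204 MPa, n = 3.17
Smallest n: sample B with n = 0.408.

sample B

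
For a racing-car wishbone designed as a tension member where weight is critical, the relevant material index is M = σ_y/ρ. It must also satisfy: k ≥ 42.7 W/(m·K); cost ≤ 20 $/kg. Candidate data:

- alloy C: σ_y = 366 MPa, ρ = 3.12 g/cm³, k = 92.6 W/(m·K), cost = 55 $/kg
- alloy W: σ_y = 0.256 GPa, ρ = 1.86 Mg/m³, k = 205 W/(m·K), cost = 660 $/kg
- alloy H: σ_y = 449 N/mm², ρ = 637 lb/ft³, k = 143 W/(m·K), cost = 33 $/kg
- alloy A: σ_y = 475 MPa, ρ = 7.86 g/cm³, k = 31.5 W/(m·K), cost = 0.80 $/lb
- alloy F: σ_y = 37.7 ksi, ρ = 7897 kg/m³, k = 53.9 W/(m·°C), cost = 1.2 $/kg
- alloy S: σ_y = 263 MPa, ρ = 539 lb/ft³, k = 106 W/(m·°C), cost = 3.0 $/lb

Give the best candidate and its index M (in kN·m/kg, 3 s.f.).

alloy F, M = 32.9 kN·m/kg

Screen on constraints: k ≥ 42.7 W/(m·K); cost ≤ 20 $/kg. Survivors: alloy F, alloy S.
In SI units:
  alloy F: σ_y = 259.9 MPa, ρ = 7897 kg/m³
  alloy S: σ_y = 263.0 MPa, ρ = 8634 kg/m³
  alloy F: M = 32.9 kN·m/kg
  alloy S: M = 30.5 kN·m/kg
Highest index: alloy F.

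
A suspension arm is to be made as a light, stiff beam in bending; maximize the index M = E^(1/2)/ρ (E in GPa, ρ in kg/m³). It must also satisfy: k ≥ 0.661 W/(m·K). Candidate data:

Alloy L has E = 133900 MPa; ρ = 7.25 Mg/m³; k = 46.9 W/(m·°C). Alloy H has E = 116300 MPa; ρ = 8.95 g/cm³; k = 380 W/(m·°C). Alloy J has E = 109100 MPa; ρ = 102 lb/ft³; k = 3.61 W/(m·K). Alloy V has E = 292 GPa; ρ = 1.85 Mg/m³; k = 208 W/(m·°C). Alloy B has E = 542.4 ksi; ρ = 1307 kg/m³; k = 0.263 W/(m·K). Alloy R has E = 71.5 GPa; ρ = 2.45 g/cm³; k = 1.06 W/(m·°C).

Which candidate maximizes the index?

alloy V

Screen on constraints: k ≥ 0.661 W/(m·K). Survivors: alloy L, alloy H, alloy J, alloy V, alloy R.
After converting to SI:
  alloy L: E = 133.9 GPa, ρ = 7250 kg/m³
  alloy H: E = 116.3 GPa, ρ = 8950 kg/m³
  alloy J: E = 109.1 GPa, ρ = 1634 kg/m³
  alloy V: E = 292.0 GPa, ρ = 1850 kg/m³
  alloy R: E = 71.50 GPa, ρ = 2450 kg/m³
  alloy V: M = 9.24×10⁻³
  alloy J: M = 6.39×10⁻³
  alloy R: M = 3.45×10⁻³
  alloy L: M = 1.60×10⁻³
  alloy H: M = 1.20×10⁻³
Alloy V has the largest M.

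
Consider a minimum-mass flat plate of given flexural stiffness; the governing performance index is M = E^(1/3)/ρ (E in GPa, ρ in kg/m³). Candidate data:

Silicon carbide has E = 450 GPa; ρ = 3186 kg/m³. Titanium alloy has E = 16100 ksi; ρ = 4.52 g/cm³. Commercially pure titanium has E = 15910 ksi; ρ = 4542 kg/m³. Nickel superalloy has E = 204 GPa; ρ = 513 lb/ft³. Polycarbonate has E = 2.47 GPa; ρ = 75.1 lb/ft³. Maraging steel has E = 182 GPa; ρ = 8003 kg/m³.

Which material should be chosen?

silicon carbide

In SI units:
  silicon carbide: E = 450.0 GPa, ρ = 3186 kg/m³
  titanium alloy: E = 111.0 GPa, ρ = 4520 kg/m³
  commercially pure titanium: E = 109.7 GPa, ρ = 4542 kg/m³
  nickel superalloy: E = 204.0 GPa, ρ = 8217 kg/m³
  polycarbonate: E = 2.470 GPa, ρ = 1203 kg/m³
  maraging steel: E = 182.0 GPa, ρ = 8003 kg/m³
  silicon carbide: M = 2.41×10⁻³
  polycarbonate: M = 1.12×10⁻³
  titanium alloy: M = 1.06×10⁻³
  commercially pure titanium: M = 1.05×10⁻³
  nickel superalloy: M = 0.716×10⁻³
  maraging steel: M = 0.708×10⁻³
The maximum is for silicon carbide.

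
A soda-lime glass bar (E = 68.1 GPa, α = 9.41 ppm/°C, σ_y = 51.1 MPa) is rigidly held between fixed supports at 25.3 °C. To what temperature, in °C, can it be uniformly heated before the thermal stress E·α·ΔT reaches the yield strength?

105 °C

E·α·ΔT = 51.10 MPa ⇒ ΔT = 51.10 / (68.10×10³ × 9.41×10⁻⁶) = 79.74 K.
T = 25.3 + 79.74 = 105.0 °C.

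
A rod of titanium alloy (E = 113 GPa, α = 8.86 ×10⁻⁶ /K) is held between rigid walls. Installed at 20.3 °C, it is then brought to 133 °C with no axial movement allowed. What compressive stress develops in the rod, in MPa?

ΔT = 112.7 K. Constrained thermal stress σ = E·α·ΔT = 113.0×10³ MPa × 8.86×10⁻⁶ × 112.7 = 113 MPa (compressive).

113 MPa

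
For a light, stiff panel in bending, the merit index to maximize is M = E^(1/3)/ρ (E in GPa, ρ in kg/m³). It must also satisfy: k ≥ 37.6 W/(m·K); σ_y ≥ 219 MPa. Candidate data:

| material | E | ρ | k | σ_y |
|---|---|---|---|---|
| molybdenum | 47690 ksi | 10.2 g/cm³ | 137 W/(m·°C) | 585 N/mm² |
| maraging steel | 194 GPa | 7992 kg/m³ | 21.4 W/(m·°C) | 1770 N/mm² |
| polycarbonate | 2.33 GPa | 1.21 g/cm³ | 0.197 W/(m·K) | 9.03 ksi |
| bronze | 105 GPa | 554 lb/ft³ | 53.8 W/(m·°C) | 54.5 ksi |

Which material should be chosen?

Screen on constraints: k ≥ 37.6 W/(m·K); σ_y ≥ 219 MPa. Survivors: molybdenum, bronze.
After converting to SI:
  molybdenum: E = 328.8 GPa, ρ = 10200 kg/m³
  bronze: E = 105.0 GPa, ρ = 8874 kg/m³
  molybdenum: M = 0.677×10⁻³
  bronze: M = 0.532×10⁻³
Molybdenum ranks first.

molybdenum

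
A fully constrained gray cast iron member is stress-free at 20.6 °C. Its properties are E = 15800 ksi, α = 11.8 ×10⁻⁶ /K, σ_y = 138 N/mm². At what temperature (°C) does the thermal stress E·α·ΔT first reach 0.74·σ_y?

E = 15800 ksi = 108.9 GPa.
σ_y = 138 N/mm² = 138.0 MPa.
E·α·ΔT = 102.1 MPa ⇒ ΔT = 102.1 / (108.9×10³ × 11.8×10⁻⁶) = 79.44 K.
T = 20.6 + 79.44 = 100.0 °C.

100 °C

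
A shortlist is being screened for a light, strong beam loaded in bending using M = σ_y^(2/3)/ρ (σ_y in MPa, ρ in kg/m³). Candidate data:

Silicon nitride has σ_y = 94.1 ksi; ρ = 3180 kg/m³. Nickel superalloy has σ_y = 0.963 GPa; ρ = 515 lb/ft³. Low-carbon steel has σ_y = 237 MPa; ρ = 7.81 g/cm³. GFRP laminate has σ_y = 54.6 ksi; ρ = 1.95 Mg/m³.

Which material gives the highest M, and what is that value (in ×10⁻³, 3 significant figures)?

GFRP laminate, M = 26.7×10⁻³

After converting to SI:
  silicon nitride: σ_y = 648.8 MPa, ρ = 3180 kg/m³
  nickel superalloy: σ_y = 963.0 MPa, ρ = 8250 kg/m³
  low-carbon steel: σ_y = 237.0 MPa, ρ = 7810 kg/m³
  GFRP laminate: σ_y = 376.5 MPa, ρ = 1950 kg/m³
  GFRP laminate: M = 26.7×10⁻³
  silicon nitride: M = 23.6×10⁻³
  nickel superalloy: M = 11.8×10⁻³
  low-carbon steel: M = 4.90×10⁻³
The maximum is for GFRP laminate.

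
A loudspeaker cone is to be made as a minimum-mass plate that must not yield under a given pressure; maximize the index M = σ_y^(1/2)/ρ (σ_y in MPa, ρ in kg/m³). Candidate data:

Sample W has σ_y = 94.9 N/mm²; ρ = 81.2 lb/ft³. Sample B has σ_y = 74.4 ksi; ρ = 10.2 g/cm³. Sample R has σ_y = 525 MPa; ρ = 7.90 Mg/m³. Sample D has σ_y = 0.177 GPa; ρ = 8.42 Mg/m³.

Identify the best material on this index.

sample W

In SI units:
  sample W: σ_y = 94.90 MPa, ρ = 1301 kg/m³
  sample B: σ_y = 513.0 MPa, ρ = 10200 kg/m³
  sample R: σ_y = 525.0 MPa, ρ = 7900 kg/m³
  sample D: σ_y = 177.0 MPa, ρ = 8420 kg/m³
  sample W: M = 7.49×10⁻³
  sample R: M = 2.90×10⁻³
  sample B: M = 2.22×10⁻³
  sample D: M = 1.58×10⁻³
Highest index: sample W.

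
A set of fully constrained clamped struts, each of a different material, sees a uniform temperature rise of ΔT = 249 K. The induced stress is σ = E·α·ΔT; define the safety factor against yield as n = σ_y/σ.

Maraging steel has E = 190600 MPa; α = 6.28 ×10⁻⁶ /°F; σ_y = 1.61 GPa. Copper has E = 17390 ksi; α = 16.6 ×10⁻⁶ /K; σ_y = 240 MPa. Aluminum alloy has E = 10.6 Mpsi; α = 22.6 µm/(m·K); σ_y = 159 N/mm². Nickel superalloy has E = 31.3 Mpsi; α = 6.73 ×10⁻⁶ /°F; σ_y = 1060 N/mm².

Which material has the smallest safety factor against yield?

aluminum alloy

With everything in SI (GPa, ×10⁻⁶/K, MPa):
  maraging steel: E = 190.6, α = 11.3, σ_y = 1610 → σ = 536 MPa, n = 3.00
  copper: E = 119.9, α = 16.6, σ_y = 240.0 → σ = 496 MPa, n = 0.484
  aluminum alloy: E = 73.08, α = 22.6, σ_y = 159.0 → σ = 411 MPa, n = 0.387
  nickel superalloy: E = 215.8, α = 12.1, σ_y = 1060 → σ = 651 MPa, n = 1.63
Aluminum alloy has the lowest safety factor, n = 0.387.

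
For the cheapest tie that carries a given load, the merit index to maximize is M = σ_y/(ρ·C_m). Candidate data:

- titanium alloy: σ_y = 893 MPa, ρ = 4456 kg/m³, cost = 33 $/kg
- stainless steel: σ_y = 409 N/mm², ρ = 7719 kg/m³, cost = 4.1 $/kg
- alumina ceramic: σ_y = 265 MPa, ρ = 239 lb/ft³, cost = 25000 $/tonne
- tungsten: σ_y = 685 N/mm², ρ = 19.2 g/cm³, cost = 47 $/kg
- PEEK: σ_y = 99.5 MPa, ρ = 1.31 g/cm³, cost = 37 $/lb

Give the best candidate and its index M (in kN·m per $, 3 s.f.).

Putting every candidate on a common basis:
  titanium alloy: σ_y = 893.0 MPa, ρ = 4456 kg/m³, cost = 33.00 $/kg
  stainless steel: σ_y = 409.0 MPa, ρ = 7719 kg/m³, cost = 4.100 $/kg
  alumina ceramic: σ_y = 265.0 MPa, ρ = 3828 kg/m³, cost = 25.00 $/kg
  tungsten: σ_y = 685.0 MPa, ρ = 19200 kg/m³, cost = 47.00 $/kg
  PEEK: σ_y = 99.50 MPa, ρ = 1310 kg/m³, cost = 81.57 $/kg
  stainless steel: M = 12.9 kN·m per $
  titanium alloy: M = 6.07 kN·m per $
  alumina ceramic: M = 2.77 kN·m per $
  PEEK: M = 0.931 kN·m per $
  tungsten: M = 0.759 kN·m per $
Highest index: stainless steel.

stainless steel, M = 12.9 kN·m per $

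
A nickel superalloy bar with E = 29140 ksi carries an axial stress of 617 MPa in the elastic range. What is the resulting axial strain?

3.07×10⁻³

E = 29140 ksi = 200.9 GPa = 200900 MPa.
ε = σ/E = 617 / 200900 = 3.07×10⁻³.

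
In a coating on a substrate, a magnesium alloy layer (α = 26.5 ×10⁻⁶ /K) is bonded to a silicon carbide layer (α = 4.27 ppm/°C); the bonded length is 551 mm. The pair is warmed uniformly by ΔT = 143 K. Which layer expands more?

magnesium alloy

α(magnesium alloy) = 26.5×10⁻⁶/K vs α(silicon carbide) = 4.27×10⁻⁶/K.
Higher α expands more for the same ΔT: magnesium alloy.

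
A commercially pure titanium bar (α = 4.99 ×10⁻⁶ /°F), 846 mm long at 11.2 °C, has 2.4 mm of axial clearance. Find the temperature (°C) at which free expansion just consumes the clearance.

α = 4.99×10⁻⁶/°F × 9/5 = 8.98×10⁻⁶/K.
α·L₀·ΔT = 2.4 mm ⇒ ΔT = 2.4 / (8.98×10⁻⁶ × 846.0) = 315.8 K.
T = 11.2 + 315.8 = 327.0 °C.

327 °C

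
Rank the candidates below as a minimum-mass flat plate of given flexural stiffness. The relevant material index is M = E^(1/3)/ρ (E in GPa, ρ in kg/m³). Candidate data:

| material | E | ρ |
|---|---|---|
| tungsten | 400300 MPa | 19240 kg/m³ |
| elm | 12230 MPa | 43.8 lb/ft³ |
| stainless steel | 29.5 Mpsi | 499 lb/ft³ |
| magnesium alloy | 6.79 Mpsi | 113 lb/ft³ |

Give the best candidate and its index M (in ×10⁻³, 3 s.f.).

elm, M = 3.28×10⁻³

In SI units:
  tungsten: E = 400.3 GPa, ρ = 19240 kg/m³
  elm: E = 12.23 GPa, ρ = 701.6 kg/m³
  stainless steel: E = 203.4 GPa, ρ = 7993 kg/m³
  magnesium alloy: E = 46.82 GPa, ρ = 1810 kg/m³
  elm: M = 3.28×10⁻³
  magnesium alloy: M = 1.99×10⁻³
  stainless steel: M = 0.736×10⁻³
  tungsten: M = 0.383×10⁻³
The maximum is for elm.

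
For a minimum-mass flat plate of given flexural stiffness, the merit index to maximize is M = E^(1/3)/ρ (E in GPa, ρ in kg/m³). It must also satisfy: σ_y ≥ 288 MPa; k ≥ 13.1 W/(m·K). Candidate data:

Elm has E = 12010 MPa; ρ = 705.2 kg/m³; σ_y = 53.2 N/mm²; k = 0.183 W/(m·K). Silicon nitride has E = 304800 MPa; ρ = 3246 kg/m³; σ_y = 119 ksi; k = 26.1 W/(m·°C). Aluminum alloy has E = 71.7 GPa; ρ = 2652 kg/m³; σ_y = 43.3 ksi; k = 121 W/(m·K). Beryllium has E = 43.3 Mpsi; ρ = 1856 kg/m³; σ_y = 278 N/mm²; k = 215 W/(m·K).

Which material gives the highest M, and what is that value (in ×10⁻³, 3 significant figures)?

silicon nitride, M = 2.07×10⁻³

Screen on constraints: σ_y ≥ 288 MPa; k ≥ 13.1 W/(m·K). Survivors: silicon nitride, aluminum alloy.
Putting every candidate on a common basis:
  silicon nitride: E = 304.8 GPa, ρ = 3246 kg/m³
  aluminum alloy: E = 71.70 GPa, ρ = 2652 kg/m³
  silicon nitride: M = 2.07×10⁻³
  aluminum alloy: M = 1.57×10⁻³
Silicon nitride ranks first.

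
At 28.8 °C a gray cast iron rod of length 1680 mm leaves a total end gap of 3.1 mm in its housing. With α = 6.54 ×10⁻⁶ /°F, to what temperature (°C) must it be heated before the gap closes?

186 °C

α = 6.54×10⁻⁶/°F × 9/5 = 11.8×10⁻⁶/K.
α·L₀·ΔT = 3.1 mm ⇒ ΔT = 3.1 / (11.8×10⁻⁶ × 1680.0) = 156.7 K.
T = 28.8 + 156.7 = 185.5 °C.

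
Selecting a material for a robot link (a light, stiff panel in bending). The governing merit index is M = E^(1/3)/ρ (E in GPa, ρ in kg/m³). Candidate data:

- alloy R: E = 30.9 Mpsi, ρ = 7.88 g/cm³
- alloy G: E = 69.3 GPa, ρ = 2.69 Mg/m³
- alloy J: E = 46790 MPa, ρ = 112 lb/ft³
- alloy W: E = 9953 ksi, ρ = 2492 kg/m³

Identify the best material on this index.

alloy J

Putting every candidate on a common basis:
  alloy R: E = 213.0 GPa, ρ = 7880 kg/m³
  alloy G: E = 69.30 GPa, ρ = 2690 kg/m³
  alloy J: E = 46.79 GPa, ρ = 1794 kg/m³
  alloy W: E = 68.62 GPa, ρ = 2492 kg/m³
  alloy J: M = 2.01×10⁻³
  alloy W: M = 1.64×10⁻³
  alloy G: M = 1.53×10⁻³
  alloy R: M = 0.758×10⁻³
The maximum is for alloy J.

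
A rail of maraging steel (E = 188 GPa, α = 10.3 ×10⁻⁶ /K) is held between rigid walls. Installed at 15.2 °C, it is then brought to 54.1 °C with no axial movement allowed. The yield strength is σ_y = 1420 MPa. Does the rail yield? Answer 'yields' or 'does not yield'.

does not yield

ΔT = 38.90 K. Constrained thermal stress σ = E·α·ΔT = 188.0×10³ MPa × 10.3×10⁻⁶ × 38.90 = 75.3 MPa (compressive).
Compare to σ_y = 1420 MPa: σ < σ_y, so it does not yield.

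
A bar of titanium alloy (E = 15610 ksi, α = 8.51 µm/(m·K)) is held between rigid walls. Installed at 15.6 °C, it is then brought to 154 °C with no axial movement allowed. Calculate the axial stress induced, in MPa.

E = 15610 ksi = 107.6 GPa.
ΔT = 138.4 K. Constrained thermal stress σ = E·α·ΔT = 107.6×10³ MPa × 8.51×10⁻⁶ × 138.4 = 127 MPa (compressive).

127 MPa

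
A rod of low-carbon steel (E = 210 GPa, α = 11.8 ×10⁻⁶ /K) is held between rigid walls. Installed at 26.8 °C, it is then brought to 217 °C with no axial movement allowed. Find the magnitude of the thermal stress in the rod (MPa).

471 MPa

ΔT = 190.2 K. Constrained thermal stress σ = E·α·ΔT = 210.0×10³ MPa × 11.8×10⁻⁶ × 190.2 = 471 MPa (compressive).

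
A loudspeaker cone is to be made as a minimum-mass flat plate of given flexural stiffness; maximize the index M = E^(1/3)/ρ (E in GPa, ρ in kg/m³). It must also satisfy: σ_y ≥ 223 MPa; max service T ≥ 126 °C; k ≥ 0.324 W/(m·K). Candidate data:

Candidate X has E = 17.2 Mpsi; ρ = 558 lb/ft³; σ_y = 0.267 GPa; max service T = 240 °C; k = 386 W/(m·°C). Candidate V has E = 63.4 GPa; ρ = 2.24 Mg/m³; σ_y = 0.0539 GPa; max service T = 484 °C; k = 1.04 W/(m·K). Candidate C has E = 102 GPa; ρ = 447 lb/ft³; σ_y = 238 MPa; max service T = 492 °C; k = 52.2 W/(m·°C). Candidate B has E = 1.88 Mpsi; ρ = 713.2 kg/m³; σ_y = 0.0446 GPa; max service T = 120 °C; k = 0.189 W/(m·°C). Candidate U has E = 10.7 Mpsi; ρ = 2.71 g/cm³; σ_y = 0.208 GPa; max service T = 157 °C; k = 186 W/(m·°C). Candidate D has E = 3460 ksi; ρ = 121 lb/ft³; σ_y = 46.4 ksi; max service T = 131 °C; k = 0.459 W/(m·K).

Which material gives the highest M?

Screen on constraints: σ_y ≥ 223 MPa; max service T ≥ 126 °C; k ≥ 0.324 W/(m·K). Survivors: candidate X, candidate C, candidate D.
After converting to SI:
  candidate X: E = 118.6 GPa, ρ = 8938 kg/m³
  candidate C: E = 102.0 GPa, ρ = 7160 kg/m³
  candidate D: E = 23.86 GPa, ρ = 1938 kg/m³
  candidate D: M = 1.49×10⁻³
  candidate C: M = 0.653×10⁻³
  candidate X: M = 0.550×10⁻³
The maximum is for candidate D.

candidate D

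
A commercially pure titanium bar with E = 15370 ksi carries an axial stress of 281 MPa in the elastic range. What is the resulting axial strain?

E = 15370 ksi = 106.0 GPa = 106000 MPa.
ε = σ/E = 281 / 106000 = 2.65×10⁻³.

2.65×10⁻³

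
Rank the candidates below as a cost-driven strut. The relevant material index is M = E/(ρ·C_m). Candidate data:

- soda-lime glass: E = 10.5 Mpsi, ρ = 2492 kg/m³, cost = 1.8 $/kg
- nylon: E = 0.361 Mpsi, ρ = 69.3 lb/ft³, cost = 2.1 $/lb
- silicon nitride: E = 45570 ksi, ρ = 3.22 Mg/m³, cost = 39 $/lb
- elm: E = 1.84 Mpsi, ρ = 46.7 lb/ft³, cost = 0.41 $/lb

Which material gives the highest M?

elm

In SI units:
  soda-lime glass: E = 72.39 GPa, ρ = 2492 kg/m³, cost = 1.800 $/kg
  nylon: E = 2.489 GPa, ρ = 1110 kg/m³, cost = 4.630 $/kg
  silicon nitride: E = 314.2 GPa, ρ = 3220 kg/m³, cost = 85.98 $/kg
  elm: E = 12.69 GPa, ρ = 748.1 kg/m³, cost = 0.9039 $/kg
  elm: M = 18.8 MN·m per $
  soda-lime glass: M = 16.1 MN·m per $
  silicon nitride: M = 1.13 MN·m per $
  nylon: M = 0.484 MN·m per $
The maximum is for elm.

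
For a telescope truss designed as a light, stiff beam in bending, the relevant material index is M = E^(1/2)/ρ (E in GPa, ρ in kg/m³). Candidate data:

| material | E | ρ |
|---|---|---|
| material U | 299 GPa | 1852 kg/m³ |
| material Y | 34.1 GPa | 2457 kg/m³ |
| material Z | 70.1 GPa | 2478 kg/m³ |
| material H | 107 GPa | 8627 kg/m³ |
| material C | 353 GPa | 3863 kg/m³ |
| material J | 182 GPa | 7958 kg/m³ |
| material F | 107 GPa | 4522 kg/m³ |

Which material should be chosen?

material U

Computing M directly (units already consistent):
  material U: M = 9.34×10⁻³
  material C: M = 4.86×10⁻³
  material Z: M = 3.38×10⁻³
  material Y: M = 2.38×10⁻³
  material F: M = 2.29×10⁻³
  material J: M = 1.70×10⁻³
  material H: M = 1.20×10⁻³
The maximum is for material U.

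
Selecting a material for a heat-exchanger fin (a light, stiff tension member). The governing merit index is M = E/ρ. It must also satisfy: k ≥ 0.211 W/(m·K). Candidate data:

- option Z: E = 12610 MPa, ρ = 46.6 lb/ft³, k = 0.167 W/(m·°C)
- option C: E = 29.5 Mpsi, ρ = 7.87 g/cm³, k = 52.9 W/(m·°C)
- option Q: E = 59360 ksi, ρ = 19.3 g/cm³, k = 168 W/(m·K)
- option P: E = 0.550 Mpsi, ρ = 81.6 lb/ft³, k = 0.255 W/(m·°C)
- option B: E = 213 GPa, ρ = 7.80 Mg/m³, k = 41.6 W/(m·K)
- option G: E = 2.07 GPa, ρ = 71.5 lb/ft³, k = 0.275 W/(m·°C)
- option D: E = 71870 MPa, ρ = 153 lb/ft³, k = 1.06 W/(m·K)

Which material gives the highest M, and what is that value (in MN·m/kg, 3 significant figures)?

option D, M = 29.3 MN·m/kg

Screen on constraints: k ≥ 0.211 W/(m·K). Survivors: option C, option Q, option P, option B, option G, option D.
In SI units:
  option C: E = 203.4 GPa, ρ = 7870 kg/m³
  option Q: E = 409.3 GPa, ρ = 19300 kg/m³
  option P: E = 3.792 GPa, ρ = 1307 kg/m³
  option B: E = 213.0 GPa, ρ = 7800 kg/m³
  option G: E = 2.070 GPa, ρ = 1145 kg/m³
  option D: E = 71.87 GPa, ρ = 2451 kg/m³
  option D: M = 29.3 MN·m/kg
  option B: M = 27.3 MN·m/kg
  option C: M = 25.8 MN·m/kg
  option Q: M = 21.2 MN·m/kg
  option P: M = 2.90 MN·m/kg
  option G: M = 1.81 MN·m/kg
Option D has the largest M.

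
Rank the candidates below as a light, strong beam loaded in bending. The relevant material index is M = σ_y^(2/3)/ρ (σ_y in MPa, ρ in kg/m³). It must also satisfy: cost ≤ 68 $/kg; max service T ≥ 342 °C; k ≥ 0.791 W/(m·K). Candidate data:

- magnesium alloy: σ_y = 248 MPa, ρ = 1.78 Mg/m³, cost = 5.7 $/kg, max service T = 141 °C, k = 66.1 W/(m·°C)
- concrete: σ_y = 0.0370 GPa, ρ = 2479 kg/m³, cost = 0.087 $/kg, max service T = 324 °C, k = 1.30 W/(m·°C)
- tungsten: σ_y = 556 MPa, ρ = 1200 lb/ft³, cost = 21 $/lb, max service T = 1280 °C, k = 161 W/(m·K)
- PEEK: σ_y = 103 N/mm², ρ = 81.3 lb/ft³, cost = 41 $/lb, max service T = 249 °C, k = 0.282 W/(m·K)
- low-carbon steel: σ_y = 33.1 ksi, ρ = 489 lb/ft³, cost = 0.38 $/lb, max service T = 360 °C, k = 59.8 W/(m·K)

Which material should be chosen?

Screen on constraints: cost ≤ 68 $/kg; max service T ≥ 342 °C; k ≥ 0.791 W/(m·K). Survivors: tungsten, low-carbon steel.
Normalizing units and computing the index:
  tungsten: σ_y = 556.0 MPa, ρ = 19220 kg/m³
  low-carbon steel: σ_y = 228.2 MPa, ρ = 7833 kg/m³
  low-carbon steel: M = 4.77×10⁻³
  tungsten: M = 3.52×10⁻³
The maximum is for low-carbon steel.

low-carbon steel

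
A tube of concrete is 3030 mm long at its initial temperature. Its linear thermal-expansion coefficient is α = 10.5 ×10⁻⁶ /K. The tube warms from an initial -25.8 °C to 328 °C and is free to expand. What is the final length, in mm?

ΔT = 328 − (-25.8) = 353.8 K.
ΔL = α·L₀·ΔT = 10.5×10⁻⁶ × 3030 mm × 353.8 K = 11.3 mm.
L = L₀ + ΔL = 3030 + 11.3 = 3041.3 mm.

3041.3 mm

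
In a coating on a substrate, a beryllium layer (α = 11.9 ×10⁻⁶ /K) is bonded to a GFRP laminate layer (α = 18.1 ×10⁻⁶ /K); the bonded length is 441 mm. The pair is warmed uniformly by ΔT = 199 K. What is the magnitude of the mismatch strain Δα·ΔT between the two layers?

1.23×10⁻³

Δα = |11.9 − 18.1|×10⁻⁶/K = 6.20×10⁻⁶/K.
Mismatch strain = Δα·ΔT = 6.20×10⁻⁶ × 199.0 = 1.23×10⁻³.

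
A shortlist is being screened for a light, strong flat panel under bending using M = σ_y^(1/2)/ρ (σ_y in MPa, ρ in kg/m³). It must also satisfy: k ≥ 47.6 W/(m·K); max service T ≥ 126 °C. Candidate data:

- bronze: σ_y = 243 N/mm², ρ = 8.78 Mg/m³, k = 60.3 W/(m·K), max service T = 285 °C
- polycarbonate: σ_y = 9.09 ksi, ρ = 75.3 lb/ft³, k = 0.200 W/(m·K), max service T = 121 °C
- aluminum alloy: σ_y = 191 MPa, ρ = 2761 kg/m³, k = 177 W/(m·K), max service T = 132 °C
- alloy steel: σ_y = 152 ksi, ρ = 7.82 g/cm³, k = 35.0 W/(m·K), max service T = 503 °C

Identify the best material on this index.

aluminum alloy

Screen on constraints: k ≥ 47.6 W/(m·K); max service T ≥ 126 °C. Survivors: bronze, aluminum alloy.
After converting to SI:
  bronze: σ_y = 243.0 MPa, ρ = 8780 kg/m³
  aluminum alloy: σ_y = 191.0 MPa, ρ = 2761 kg/m³
  aluminum alloy: M = 5.01×10⁻³
  bronze: M = 1.78×10⁻³
Aluminum alloy ranks first.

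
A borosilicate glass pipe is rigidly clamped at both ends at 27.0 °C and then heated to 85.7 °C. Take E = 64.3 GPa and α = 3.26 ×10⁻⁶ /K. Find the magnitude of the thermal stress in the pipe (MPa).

ΔT = 58.70 K. Constrained thermal stress σ = E·α·ΔT = 64.30×10³ MPa × 3.26×10⁻⁶ × 58.70 = 12.3 MPa (compressive).

12.3 MPa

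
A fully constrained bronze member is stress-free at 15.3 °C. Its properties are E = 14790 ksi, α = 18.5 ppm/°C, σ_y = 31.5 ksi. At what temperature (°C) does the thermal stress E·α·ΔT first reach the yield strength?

130 °C

E = 14790 ksi = 102.0 GPa.
σ_y = 31.5 ksi = 217.2 MPa.
E·α·ΔT = 217.2 MPa ⇒ ΔT = 217.2 / (102.0×10³ × 18.5×10⁻⁶) = 115.1 K.
T = 15.3 + 115.1 = 130.4 °C.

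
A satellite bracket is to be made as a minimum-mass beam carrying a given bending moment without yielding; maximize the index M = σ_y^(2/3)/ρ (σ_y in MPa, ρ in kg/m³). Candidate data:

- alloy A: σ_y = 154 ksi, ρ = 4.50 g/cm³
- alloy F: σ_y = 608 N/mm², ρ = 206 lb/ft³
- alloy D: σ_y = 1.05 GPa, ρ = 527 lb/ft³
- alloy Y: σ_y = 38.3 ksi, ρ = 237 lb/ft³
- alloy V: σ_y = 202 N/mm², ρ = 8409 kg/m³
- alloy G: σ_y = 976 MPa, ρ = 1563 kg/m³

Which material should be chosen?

alloy G

In SI units:
  alloy A: σ_y = 1062 MPa, ρ = 4500 kg/m³
  alloy F: σ_y = 608.0 MPa, ρ = 3300 kg/m³
  alloy D: σ_y = 1050 MPa, ρ = 8442 kg/m³
  alloy Y: σ_y = 264.1 MPa, ρ = 3796 kg/m³
  alloy V: σ_y = 202.0 MPa, ρ = 8409 kg/m³
  alloy G: σ_y = 976.0 MPa, ρ = 1563 kg/m³
  alloy G: M = 63.0×10⁻³
  alloy A: M = 23.1×10⁻³
  alloy F: M = 21.7×10⁻³
  alloy D: M = 12.2×10⁻³
  alloy Y: M = 10.8×10⁻³
  alloy V: M = 4.09×10⁻³
Highest index: alloy G.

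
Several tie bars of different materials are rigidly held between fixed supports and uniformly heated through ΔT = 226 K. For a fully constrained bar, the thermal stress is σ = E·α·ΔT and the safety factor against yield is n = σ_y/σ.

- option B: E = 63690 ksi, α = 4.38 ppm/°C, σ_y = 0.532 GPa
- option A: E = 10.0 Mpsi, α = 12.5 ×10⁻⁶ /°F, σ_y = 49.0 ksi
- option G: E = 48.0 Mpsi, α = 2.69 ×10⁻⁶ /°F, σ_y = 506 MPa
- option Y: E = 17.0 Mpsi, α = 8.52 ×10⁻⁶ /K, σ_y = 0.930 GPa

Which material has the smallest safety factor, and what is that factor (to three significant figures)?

option A, n = 0.964

In consistent units (E in GPa, α in ×10⁻⁶/K, σ_y in MPa):
  option B: E = 439.1, α = 4.38, σ_y = 532.0 → σ = 435 MPa, n = 1.22
  option A: E = 68.95, α = 22.5, σ_y = 337.8 → σ = 351 MPa, n = 0.964
  option G: E = 330.9, α = 4.84, σ_y = 506.0 → σ = 362 MPa, n = 1.40
  option Y: E = 117.2, α = 8.52, σ_y = 930.0 → σ = 226 MPa, n = 4.12
Option A has the lowest safety factor, n = 0.964.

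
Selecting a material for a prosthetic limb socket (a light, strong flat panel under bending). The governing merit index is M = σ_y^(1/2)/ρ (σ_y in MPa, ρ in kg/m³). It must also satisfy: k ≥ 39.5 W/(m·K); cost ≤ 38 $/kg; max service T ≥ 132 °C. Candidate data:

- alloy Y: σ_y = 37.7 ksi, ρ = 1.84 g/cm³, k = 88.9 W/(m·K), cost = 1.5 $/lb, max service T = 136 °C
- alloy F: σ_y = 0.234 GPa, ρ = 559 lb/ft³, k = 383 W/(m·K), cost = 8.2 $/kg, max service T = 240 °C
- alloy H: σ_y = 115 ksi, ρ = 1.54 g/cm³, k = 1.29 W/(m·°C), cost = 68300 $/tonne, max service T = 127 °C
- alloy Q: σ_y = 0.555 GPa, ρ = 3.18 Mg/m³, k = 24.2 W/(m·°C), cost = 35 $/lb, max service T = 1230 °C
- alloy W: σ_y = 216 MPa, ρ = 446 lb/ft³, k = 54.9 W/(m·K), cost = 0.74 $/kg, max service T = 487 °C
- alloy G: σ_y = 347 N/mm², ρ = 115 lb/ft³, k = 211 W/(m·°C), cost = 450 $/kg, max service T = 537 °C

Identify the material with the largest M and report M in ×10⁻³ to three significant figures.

alloy Y, M = 8.76×10⁻³

Screen on constraints: k ≥ 39.5 W/(m·K); cost ≤ 38 $/kg; max service T ≥ 132 °C. Survivors: alloy Y, alloy F, alloy W.
Putting every candidate on a common basis:
  alloy Y: σ_y = 259.9 MPa, ρ = 1840 kg/m³
  alloy F: σ_y = 234.0 MPa, ρ = 8954 kg/m³
  alloy W: σ_y = 216.0 MPa, ρ = 7144 kg/m³
  alloy Y: M = 8.76×10⁻³
  alloy W: M = 2.06×10⁻³
  alloy F: M = 1.71×10⁻³
Alloy Y ranks first.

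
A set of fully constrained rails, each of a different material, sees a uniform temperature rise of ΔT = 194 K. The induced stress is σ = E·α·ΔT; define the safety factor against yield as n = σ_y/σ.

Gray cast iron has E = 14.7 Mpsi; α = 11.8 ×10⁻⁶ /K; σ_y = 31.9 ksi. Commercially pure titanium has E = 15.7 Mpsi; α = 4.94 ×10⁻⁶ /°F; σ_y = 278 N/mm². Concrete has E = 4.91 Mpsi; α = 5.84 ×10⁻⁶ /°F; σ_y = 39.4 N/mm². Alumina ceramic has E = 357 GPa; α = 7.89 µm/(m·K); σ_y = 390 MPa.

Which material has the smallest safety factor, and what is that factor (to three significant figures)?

concrete, n = 0.571

Converting E to GPa, α to ×10⁻⁶/K, σ_y to MPa, then σ and n for each:
  gray cast iron: E = 101.4, α = 11.8, σ_y = 219.9 → σ = 232 MPa, n = 0.948
  commercially pure titanium: E = 108.2, α = 8.89, σ_y = 278.0 → σ = 187 MPa, n = 1.49
  concrete: E = 33.85, α = 10.5, σ_y = 39.40 → σ = 69.0 MPa, n = 0.571
  alumina ceramic: E = 357.0, α = 7.89, σ_y = 390.0 → σ = 546 MPa, n = 0.714
Concrete has the lowest safety factor, n = 0.571.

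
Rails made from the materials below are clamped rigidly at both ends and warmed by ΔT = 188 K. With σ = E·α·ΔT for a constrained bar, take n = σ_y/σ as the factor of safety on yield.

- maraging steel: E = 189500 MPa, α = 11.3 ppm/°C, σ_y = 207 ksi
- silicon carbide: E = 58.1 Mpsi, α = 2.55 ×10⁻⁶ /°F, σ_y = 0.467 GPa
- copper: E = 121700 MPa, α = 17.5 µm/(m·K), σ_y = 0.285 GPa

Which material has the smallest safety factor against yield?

Per material, after unit conversion:
  maraging steel: E = 189.5, α = 11.3, σ_y = 1427 → σ = 403 MPa, n = 3.55
  silicon carbide: E = 400.6, α = 4.59, σ_y = 467.0 → σ = 346 MPa, n = 1.35
  copper: E = 121.7, α = 17.5, σ_y = 285.0 → σ = 400 MPa, n = 0.712
Smallest n: copper with n = 0.712.

copper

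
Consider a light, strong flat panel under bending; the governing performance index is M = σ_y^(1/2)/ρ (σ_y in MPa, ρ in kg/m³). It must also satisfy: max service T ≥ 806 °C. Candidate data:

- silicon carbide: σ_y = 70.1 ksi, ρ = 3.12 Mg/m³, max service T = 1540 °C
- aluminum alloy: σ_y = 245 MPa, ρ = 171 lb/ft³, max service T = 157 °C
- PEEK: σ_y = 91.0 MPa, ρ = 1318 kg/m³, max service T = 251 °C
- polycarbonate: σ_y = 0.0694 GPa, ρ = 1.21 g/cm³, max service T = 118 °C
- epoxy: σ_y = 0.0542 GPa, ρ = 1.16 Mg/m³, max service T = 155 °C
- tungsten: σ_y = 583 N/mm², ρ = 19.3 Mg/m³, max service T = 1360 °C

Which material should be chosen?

silicon carbide

Screen on constraints: max service T ≥ 806 °C. Survivors: silicon carbide, tungsten.
Convert each candidate to consistent units, then evaluate M:
  silicon carbide: σ_y = 483.3 MPa, ρ = 3120 kg/m³
  tungsten: σ_y = 583.0 MPa, ρ = 19300 kg/m³
  silicon carbide: M = 7.05×10⁻³
  tungsten: M = 1.25×10⁻³
Highest index: silicon carbide.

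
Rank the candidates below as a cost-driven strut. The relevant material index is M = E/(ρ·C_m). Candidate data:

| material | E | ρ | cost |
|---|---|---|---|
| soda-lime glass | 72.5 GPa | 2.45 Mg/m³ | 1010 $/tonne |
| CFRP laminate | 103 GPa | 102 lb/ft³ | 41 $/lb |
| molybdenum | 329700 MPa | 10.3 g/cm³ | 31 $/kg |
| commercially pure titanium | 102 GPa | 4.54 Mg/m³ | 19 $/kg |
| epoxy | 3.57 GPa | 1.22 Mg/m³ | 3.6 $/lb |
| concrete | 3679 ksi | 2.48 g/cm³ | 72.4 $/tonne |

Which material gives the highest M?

In SI units:
  soda-lime glass: E = 72.50 GPa, ρ = 2450 kg/m³, cost = 1.010 $/kg
  CFRP laminate: E = 103.0 GPa, ρ = 1634 kg/m³, cost = 90.39 $/kg
  molybdenum: E = 329.7 GPa, ρ = 10300 kg/m³, cost = 31.00 $/kg
  commercially pure titanium: E = 102.0 GPa, ρ = 4540 kg/m³, cost = 19.00 $/kg
  epoxy: E = 3.570 GPa, ρ = 1220 kg/m³, cost = 7.937 $/kg
  concrete: E = 25.37 GPa, ρ = 2480 kg/m³, cost = 0.07240 $/kg
  concrete: M = 141 MN·m per $
  soda-lime glass: M = 29.3 MN·m per $
  commercially pure titanium: M = 1.18 MN·m per $
  molybdenum: M = 1.03 MN·m per $
  CFRP laminate: M = 0.697 MN·m per $
  epoxy: M = 0.369 MN·m per $
The maximum is for concrete.

concrete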